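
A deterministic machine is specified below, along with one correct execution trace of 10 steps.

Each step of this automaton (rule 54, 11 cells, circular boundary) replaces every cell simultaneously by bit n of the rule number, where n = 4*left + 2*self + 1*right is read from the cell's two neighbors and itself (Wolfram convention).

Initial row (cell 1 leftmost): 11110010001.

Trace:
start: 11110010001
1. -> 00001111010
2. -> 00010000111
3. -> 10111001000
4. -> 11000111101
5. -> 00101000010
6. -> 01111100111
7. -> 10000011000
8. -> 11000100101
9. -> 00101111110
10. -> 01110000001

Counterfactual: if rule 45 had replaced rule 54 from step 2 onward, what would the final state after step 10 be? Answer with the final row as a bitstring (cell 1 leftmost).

(re-executing steps 2..10 under rule 45; state before step 2: 00001111010)
2. -> 11101000110
3. -> 10011010101
4. -> 00010111111
5. -> 01011100000
6. -> 01110001111
7. -> 11000101000
8. -> 10010111010
9. -> 10011100111
10. -> 00010000100

00010000100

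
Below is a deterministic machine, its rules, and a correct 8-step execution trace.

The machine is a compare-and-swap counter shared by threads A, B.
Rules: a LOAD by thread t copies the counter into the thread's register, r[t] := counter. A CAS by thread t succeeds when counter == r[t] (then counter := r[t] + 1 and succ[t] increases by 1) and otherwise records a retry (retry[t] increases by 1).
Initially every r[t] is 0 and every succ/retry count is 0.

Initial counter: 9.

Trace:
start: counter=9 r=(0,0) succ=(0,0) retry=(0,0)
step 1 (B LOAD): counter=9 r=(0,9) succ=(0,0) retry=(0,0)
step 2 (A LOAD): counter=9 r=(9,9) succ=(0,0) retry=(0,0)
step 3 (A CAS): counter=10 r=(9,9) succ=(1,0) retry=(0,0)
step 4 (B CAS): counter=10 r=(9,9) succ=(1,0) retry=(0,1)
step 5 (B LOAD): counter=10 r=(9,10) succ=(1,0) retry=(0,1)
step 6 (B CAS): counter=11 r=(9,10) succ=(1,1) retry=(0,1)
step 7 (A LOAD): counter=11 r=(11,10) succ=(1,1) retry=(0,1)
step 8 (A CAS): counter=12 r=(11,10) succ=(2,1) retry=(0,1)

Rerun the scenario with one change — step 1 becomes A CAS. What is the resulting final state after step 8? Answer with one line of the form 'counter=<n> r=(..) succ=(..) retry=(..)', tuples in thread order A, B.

counter=12 r=(11,10) succ=(2,1) retry=(1,1)

(re-executing from step 1 with the substitution; state before step 1: counter=9 r=(0,0) succ=(0,0) retry=(0,0))
step 1 (A CAS): counter=9 r=(0,0) succ=(0,0) retry=(1,0)
step 2 (A LOAD): counter=9 r=(9,0) succ=(0,0) retry=(1,0)
step 3 (A CAS): counter=10 r=(9,0) succ=(1,0) retry=(1,0)
step 4 (B CAS): counter=10 r=(9,0) succ=(1,0) retry=(1,1)
step 5 (B LOAD): counter=10 r=(9,10) succ=(1,0) retry=(1,1)
step 6 (B CAS): counter=11 r=(9,10) succ=(1,1) retry=(1,1)
step 7 (A LOAD): counter=11 r=(11,10) succ=(1,1) retry=(1,1)
step 8 (A CAS): counter=12 r=(11,10) succ=(2,1) retry=(1,1)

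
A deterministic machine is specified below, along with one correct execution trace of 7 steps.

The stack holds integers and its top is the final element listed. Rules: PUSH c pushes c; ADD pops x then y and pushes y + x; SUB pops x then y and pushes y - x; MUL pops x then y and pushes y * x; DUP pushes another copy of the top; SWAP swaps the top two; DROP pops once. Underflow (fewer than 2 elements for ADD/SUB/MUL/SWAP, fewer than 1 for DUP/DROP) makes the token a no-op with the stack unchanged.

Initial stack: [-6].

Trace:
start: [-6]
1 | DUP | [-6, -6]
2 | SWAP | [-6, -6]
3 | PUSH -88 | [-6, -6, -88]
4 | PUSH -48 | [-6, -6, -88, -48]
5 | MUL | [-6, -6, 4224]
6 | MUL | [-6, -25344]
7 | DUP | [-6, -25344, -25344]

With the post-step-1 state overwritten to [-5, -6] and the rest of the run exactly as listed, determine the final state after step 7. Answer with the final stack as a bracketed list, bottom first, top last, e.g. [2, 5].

state after step 1 := [-5, -6]
2 | SWAP | [-6, -5]
3 | PUSH -88 | [-6, -5, -88]
4 | PUSH -48 | [-6, -5, -88, -48]
5 | MUL | [-6, -5, 4224]
6 | MUL | [-6, -21120]
7 | DUP | [-6, -21120, -21120]

[-6, -21120, -21120]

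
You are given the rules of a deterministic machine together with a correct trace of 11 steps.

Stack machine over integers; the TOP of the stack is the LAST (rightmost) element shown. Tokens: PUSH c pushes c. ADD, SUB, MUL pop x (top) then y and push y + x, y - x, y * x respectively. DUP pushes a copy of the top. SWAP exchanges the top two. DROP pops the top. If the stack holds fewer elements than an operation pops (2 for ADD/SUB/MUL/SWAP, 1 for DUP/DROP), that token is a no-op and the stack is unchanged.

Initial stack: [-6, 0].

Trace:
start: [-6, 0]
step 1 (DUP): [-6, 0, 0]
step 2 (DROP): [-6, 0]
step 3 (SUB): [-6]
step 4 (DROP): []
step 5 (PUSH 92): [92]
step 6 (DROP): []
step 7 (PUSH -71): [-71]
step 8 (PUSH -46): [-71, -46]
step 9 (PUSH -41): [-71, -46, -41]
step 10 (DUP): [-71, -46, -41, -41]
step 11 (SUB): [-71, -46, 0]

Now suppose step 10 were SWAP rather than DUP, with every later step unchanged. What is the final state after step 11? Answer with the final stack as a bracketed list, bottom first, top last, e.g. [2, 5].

[-71, 5]

(re-executing from step 10 with the substitution; state before step 10: [-71, -46, -41])
step 10 (SWAP): [-71, -41, -46]
step 11 (SUB): [-71, 5]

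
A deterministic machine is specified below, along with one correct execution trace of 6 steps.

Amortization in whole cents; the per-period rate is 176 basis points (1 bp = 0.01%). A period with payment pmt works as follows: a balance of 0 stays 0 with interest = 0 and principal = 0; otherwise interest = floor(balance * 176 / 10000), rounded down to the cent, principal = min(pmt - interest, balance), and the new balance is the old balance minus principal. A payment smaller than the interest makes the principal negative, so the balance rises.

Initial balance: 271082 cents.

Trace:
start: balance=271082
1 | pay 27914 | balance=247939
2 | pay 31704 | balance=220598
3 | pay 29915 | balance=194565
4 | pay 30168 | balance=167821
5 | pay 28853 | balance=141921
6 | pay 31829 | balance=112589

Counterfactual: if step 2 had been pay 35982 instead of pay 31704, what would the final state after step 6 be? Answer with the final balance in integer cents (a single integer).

(re-executing from step 2 with the substitution; state before step 2: balance=247939)
2 | pay 35982 | balance=216320
3 | pay 29915 | balance=190212
4 | pay 30168 | balance=163391
5 | pay 28853 | balance=137413
6 | pay 31829 | balance=108002

108002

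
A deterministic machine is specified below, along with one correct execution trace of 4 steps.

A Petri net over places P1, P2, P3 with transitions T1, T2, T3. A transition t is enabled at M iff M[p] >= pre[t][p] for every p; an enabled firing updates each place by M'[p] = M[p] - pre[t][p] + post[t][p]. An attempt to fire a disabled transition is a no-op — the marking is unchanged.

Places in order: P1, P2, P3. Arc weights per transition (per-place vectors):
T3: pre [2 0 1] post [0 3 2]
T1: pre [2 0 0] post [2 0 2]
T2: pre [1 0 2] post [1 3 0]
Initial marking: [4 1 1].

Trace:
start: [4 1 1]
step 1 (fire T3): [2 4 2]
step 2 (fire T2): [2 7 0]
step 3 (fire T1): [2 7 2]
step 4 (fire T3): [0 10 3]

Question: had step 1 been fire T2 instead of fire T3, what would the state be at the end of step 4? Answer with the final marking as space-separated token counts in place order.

(re-executing from step 1 with the substitution; state before step 1: [4 1 1])
step 1 (fire T2): [4 1 1]
step 2 (fire T2): [4 1 1]
step 3 (fire T1): [4 1 3]
step 4 (fire T3): [2 4 4]

2 4 4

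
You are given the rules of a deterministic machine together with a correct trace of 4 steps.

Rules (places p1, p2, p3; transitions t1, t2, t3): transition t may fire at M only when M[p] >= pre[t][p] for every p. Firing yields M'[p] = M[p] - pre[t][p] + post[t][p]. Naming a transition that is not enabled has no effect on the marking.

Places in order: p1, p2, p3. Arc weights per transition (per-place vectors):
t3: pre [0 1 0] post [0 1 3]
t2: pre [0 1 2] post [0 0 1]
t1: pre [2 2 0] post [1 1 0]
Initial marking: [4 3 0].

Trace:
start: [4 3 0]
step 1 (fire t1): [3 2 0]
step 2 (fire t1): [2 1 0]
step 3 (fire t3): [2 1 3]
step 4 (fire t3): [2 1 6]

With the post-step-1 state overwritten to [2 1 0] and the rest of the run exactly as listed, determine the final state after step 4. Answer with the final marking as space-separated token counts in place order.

2 1 6

state after step 1 := [2 1 0]
step 2 (fire t1): [2 1 0]
step 3 (fire t3): [2 1 3]
step 4 (fire t3): [2 1 6]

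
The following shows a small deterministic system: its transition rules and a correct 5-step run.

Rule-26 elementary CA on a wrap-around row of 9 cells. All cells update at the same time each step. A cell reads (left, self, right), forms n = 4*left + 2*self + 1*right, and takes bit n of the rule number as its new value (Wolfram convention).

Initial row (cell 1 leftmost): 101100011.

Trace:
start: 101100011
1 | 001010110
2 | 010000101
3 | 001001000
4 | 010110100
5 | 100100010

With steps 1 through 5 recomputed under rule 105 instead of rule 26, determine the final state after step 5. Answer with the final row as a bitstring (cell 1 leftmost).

(re-executing steps 1..5 under rule 105; state before step 1: 101100011)
1 | 111101010
2 | 100110101
3 | 100111011
4 | 100101110
5 | 000011011

000011011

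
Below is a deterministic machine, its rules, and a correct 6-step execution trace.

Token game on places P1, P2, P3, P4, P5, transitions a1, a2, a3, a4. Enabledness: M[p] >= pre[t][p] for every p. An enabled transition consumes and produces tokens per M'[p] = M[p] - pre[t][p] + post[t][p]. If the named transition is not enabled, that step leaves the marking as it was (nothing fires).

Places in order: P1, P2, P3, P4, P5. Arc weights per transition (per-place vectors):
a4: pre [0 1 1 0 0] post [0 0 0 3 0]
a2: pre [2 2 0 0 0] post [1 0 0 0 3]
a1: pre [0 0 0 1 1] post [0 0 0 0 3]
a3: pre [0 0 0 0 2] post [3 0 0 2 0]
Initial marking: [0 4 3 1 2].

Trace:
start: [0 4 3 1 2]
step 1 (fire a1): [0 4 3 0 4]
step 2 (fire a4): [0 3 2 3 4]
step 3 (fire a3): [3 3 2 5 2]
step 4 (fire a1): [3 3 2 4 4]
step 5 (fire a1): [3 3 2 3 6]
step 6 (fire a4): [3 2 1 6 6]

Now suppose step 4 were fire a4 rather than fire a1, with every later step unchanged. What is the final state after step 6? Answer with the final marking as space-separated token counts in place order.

3 1 0 10 4

(re-executing from step 4 with the substitution; state before step 4: [3 3 2 5 2])
step 4 (fire a4): [3 2 1 8 2]
step 5 (fire a1): [3 2 1 7 4]
step 6 (fire a4): [3 1 0 10 4]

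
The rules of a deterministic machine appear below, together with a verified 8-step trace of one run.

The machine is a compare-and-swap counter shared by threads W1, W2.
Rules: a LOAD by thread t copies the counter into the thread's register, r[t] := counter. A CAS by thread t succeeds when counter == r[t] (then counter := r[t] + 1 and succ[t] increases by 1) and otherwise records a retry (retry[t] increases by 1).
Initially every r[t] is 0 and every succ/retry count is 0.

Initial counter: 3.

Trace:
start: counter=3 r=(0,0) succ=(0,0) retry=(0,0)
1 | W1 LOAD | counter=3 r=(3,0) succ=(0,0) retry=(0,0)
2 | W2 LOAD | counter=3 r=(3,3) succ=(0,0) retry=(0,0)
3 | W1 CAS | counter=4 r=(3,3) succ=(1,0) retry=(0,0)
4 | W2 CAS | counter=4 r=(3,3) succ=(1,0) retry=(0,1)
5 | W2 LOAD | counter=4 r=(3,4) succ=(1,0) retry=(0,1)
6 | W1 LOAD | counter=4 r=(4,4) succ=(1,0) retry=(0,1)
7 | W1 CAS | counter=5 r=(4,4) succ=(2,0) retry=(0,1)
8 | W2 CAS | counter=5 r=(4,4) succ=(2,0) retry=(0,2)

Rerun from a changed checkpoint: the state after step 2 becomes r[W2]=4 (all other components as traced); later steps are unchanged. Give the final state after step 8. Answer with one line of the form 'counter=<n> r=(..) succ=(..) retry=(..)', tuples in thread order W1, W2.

state after step 2 := counter=3 r=(3,4) succ=(0,0) retry=(0,0)
3 | W1 CAS | counter=4 r=(3,4) succ=(1,0) retry=(0,0)
4 | W2 CAS | counter=5 r=(3,4) succ=(1,1) retry=(0,0)
5 | W2 LOAD | counter=5 r=(3,5) succ=(1,1) retry=(0,0)
6 | W1 LOAD | counter=5 r=(5,5) succ=(1,1) retry=(0,0)
7 | W1 CAS | counter=6 r=(5,5) succ=(2,1) retry=(0,0)
8 | W2 CAS | counter=6 r=(5,5) succ=(2,1) retry=(0,1)

counter=6 r=(5,5) succ=(2,1) retry=(0,1)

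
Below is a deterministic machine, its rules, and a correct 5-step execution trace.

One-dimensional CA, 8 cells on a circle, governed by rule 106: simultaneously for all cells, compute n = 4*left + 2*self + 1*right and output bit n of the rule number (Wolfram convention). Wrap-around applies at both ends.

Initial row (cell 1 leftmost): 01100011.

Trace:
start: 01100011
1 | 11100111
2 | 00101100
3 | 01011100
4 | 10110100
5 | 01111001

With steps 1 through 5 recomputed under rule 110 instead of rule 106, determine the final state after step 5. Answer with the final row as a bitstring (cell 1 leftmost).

11001101

(re-executing steps 1..5 under rule 110; state before step 1: 01100011)
1 | 11100111
2 | 00101100
3 | 01111100
4 | 11000100
5 | 11001101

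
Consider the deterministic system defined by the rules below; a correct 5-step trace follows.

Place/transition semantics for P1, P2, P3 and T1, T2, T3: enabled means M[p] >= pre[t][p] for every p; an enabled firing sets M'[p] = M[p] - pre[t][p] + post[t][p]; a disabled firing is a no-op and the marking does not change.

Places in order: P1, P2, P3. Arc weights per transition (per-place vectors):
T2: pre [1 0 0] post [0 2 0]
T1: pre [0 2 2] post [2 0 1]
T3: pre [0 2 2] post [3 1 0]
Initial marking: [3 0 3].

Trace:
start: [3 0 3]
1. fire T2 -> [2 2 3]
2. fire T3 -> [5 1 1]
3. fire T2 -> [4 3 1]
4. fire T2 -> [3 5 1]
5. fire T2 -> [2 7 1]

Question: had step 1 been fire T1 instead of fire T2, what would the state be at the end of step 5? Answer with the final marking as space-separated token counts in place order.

0 6 3

(re-executing from step 1 with the substitution; state before step 1: [3 0 3])
1. fire T1 -> [3 0 3]
2. fire T3 -> [3 0 3]
3. fire T2 -> [2 2 3]
4. fire T2 -> [1 4 3]
5. fire T2 -> [0 6 3]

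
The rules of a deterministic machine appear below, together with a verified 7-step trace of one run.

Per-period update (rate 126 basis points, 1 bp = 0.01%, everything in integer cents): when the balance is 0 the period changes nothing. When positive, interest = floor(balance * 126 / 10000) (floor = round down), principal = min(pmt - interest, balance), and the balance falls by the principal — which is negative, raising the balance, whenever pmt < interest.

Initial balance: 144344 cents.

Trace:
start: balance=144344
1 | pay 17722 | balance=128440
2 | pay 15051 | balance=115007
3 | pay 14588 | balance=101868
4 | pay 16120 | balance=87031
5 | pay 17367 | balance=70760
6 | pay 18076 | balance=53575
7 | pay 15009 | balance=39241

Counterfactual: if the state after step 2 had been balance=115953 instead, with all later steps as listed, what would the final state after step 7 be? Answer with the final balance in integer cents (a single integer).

40247

state after step 2 := balance=115953
3 | pay 14588 | balance=102826
4 | pay 16120 | balance=88001
5 | pay 17367 | balance=71742
6 | pay 18076 | balance=54569
7 | pay 15009 | balance=40247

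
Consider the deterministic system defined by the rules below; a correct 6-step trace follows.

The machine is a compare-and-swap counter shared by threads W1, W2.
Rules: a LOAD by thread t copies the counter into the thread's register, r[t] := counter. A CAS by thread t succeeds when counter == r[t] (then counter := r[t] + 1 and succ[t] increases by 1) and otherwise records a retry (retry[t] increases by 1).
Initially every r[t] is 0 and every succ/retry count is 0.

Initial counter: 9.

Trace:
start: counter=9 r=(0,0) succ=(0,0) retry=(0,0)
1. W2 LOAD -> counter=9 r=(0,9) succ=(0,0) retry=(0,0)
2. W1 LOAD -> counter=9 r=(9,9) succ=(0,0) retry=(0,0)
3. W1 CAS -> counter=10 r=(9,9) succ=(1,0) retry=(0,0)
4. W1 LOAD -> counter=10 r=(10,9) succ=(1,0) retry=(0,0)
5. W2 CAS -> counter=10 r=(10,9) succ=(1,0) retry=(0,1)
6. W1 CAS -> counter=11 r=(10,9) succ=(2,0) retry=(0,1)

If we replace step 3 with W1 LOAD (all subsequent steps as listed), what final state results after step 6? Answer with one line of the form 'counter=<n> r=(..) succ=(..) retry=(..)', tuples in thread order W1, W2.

(re-executing from step 3 with the substitution; state before step 3: counter=9 r=(9,9) succ=(0,0) retry=(0,0))
3. W1 LOAD -> counter=9 r=(9,9) succ=(0,0) retry=(0,0)
4. W1 LOAD -> counter=9 r=(9,9) succ=(0,0) retry=(0,0)
5. W2 CAS -> counter=10 r=(9,9) succ=(0,1) retry=(0,0)
6. W1 CAS -> counter=10 r=(9,9) succ=(0,1) retry=(1,0)

counter=10 r=(9,9) succ=(0,1) retry=(1,0)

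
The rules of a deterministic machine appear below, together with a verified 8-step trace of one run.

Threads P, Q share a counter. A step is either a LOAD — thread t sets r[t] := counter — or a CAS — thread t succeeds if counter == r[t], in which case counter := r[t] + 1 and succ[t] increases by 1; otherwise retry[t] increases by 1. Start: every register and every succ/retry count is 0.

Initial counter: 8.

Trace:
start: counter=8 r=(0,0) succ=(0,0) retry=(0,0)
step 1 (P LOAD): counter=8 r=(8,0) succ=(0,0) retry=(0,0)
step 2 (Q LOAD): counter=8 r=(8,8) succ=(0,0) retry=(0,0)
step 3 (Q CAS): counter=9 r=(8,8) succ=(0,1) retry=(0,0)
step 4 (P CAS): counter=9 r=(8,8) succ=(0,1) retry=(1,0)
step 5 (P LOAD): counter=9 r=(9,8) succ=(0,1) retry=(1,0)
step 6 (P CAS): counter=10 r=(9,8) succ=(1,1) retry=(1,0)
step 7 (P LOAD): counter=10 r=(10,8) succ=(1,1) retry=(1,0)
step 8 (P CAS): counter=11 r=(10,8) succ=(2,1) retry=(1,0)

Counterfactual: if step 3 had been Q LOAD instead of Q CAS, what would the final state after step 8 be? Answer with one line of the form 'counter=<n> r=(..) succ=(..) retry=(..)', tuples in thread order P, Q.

(re-executing from step 3 with the substitution; state before step 3: counter=8 r=(8,8) succ=(0,0) retry=(0,0))
step 3 (Q LOAD): counter=8 r=(8,8) succ=(0,0) retry=(0,0)
step 4 (P CAS): counter=9 r=(8,8) succ=(1,0) retry=(0,0)
step 5 (P LOAD): counter=9 r=(9,8) succ=(1,0) retry=(0,0)
step 6 (P CAS): counter=10 r=(9,8) succ=(2,0) retry=(0,0)
step 7 (P LOAD): counter=10 r=(10,8) succ=(2,0) retry=(0,0)
step 8 (P CAS): counter=11 r=(10,8) succ=(3,0) retry=(0,0)

counter=11 r=(10,8) succ=(3,0) retry=(0,0)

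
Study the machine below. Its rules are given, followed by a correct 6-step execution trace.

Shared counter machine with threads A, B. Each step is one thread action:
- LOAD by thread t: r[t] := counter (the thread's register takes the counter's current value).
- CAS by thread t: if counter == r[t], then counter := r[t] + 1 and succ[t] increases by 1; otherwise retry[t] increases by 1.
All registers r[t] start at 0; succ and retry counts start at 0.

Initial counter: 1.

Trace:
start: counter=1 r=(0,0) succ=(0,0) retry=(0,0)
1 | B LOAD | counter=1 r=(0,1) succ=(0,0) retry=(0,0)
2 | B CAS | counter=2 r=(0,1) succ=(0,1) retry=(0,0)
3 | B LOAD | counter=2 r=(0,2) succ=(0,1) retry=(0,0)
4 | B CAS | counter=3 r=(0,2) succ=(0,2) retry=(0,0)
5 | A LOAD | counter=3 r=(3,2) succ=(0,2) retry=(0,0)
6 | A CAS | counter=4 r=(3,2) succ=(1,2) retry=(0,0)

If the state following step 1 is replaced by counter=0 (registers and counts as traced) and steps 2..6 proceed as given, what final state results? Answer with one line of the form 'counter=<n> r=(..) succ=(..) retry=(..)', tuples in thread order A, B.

state after step 1 := counter=0 r=(0,1) succ=(0,0) retry=(0,0)
2 | B CAS | counter=0 r=(0,1) succ=(0,0) retry=(0,1)
3 | B LOAD | counter=0 r=(0,0) succ=(0,0) retry=(0,1)
4 | B CAS | counter=1 r=(0,0) succ=(0,1) retry=(0,1)
5 | A LOAD | counter=1 r=(1,0) succ=(0,1) retry=(0,1)
6 | A CAS | counter=2 r=(1,0) succ=(1,1) retry=(0,1)

counter=2 r=(1,0) succ=(1,1) retry=(0,1)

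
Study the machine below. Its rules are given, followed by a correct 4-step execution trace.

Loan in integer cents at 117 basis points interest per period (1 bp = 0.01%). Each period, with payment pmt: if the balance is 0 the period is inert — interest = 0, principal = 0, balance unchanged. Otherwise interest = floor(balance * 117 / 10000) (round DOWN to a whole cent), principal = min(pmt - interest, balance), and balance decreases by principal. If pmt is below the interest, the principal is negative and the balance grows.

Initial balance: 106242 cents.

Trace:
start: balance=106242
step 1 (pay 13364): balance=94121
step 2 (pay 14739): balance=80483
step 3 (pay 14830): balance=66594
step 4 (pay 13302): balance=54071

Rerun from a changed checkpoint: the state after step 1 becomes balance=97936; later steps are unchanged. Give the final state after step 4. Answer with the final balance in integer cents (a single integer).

state after step 1 := balance=97936
step 2 (pay 14739): balance=84342
step 3 (pay 14830): balance=70498
step 4 (pay 13302): balance=58020

58020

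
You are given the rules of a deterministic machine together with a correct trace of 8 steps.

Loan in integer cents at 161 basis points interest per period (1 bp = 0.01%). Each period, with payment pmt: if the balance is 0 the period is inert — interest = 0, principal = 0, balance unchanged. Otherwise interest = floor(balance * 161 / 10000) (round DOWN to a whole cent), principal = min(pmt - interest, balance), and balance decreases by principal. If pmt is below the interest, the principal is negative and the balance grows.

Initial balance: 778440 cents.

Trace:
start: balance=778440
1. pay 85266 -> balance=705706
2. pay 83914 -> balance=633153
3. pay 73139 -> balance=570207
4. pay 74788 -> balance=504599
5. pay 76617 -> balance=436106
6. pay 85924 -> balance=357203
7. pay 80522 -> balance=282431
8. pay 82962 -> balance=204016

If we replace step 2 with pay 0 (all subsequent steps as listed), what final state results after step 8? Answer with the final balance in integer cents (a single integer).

(re-executing from step 2 with the substitution; state before step 2: balance=705706)
2. pay 0 -> balance=717067
3. pay 73139 -> balance=655472
4. pay 74788 -> balance=591237
5. pay 76617 -> balance=524138
6. pay 85924 -> balance=446652
7. pay 80522 -> balance=373321
8. pay 82962 -> balance=296369

296369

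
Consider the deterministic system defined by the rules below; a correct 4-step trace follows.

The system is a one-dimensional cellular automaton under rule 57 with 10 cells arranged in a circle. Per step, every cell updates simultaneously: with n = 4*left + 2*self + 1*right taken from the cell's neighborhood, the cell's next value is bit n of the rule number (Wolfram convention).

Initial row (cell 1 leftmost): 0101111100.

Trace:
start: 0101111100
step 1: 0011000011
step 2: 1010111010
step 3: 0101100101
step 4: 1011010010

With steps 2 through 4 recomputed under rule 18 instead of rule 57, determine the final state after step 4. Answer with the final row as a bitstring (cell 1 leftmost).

1100000000

(re-executing steps 2..4 under rule 18; state before step 2: 0011000011)
step 2: 1100100100
step 3: 0011011011
step 4: 1100000000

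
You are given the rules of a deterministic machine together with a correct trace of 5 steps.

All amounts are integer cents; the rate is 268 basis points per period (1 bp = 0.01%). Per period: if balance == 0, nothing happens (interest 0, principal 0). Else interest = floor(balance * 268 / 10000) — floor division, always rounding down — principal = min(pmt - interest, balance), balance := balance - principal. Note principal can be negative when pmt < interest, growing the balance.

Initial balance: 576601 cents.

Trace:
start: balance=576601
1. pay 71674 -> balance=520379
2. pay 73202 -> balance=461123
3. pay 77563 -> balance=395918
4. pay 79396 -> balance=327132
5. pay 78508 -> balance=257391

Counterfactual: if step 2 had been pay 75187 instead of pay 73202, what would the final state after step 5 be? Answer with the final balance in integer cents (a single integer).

255241

(re-executing from step 2 with the substitution; state before step 2: balance=520379)
2. pay 75187 -> balance=459138
3. pay 77563 -> balance=393879
4. pay 79396 -> balance=325038
5. pay 78508 -> balance=255241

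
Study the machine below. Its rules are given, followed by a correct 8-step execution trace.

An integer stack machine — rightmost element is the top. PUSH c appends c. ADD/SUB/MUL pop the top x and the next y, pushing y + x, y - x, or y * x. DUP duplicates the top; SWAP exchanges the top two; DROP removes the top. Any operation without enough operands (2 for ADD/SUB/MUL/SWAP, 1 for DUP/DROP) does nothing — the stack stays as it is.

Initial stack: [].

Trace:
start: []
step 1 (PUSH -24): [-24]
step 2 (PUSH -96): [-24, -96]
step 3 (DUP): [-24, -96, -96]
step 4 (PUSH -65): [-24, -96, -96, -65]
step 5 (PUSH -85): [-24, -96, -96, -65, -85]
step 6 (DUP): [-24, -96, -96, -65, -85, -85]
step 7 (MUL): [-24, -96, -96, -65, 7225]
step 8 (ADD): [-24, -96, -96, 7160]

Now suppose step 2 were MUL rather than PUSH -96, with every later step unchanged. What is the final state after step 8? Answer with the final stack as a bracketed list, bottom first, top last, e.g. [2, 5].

(re-executing from step 2 with the substitution; state before step 2: [-24])
step 2 (MUL): [-24]
step 3 (DUP): [-24, -24]
step 4 (PUSH -65): [-24, -24, -65]
step 5 (PUSH -85): [-24, -24, -65, -85]
step 6 (DUP): [-24, -24, -65, -85, -85]
step 7 (MUL): [-24, -24, -65, 7225]
step 8 (ADD): [-24, -24, 7160]

[-24, -24, 7160]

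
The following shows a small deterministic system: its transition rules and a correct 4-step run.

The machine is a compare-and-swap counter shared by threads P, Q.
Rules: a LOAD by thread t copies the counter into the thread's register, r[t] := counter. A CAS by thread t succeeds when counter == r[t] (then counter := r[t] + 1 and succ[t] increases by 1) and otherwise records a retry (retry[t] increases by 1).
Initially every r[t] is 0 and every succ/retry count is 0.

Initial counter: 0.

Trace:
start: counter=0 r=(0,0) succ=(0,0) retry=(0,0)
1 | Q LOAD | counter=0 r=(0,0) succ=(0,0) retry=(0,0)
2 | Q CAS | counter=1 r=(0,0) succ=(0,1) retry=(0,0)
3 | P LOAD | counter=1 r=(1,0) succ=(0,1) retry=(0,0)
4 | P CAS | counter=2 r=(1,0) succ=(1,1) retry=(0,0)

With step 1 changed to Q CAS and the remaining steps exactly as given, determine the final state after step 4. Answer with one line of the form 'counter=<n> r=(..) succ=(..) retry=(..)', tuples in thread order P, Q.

(re-executing from step 1 with the substitution; state before step 1: counter=0 r=(0,0) succ=(0,0) retry=(0,0))
1 | Q CAS | counter=1 r=(0,0) succ=(0,1) retry=(0,0)
2 | Q CAS | counter=1 r=(0,0) succ=(0,1) retry=(0,1)
3 | P LOAD | counter=1 r=(1,0) succ=(0,1) retry=(0,1)
4 | P CAS | counter=2 r=(1,0) succ=(1,1) retry=(0,1)

counter=2 r=(1,0) succ=(1,1) retry=(0,1)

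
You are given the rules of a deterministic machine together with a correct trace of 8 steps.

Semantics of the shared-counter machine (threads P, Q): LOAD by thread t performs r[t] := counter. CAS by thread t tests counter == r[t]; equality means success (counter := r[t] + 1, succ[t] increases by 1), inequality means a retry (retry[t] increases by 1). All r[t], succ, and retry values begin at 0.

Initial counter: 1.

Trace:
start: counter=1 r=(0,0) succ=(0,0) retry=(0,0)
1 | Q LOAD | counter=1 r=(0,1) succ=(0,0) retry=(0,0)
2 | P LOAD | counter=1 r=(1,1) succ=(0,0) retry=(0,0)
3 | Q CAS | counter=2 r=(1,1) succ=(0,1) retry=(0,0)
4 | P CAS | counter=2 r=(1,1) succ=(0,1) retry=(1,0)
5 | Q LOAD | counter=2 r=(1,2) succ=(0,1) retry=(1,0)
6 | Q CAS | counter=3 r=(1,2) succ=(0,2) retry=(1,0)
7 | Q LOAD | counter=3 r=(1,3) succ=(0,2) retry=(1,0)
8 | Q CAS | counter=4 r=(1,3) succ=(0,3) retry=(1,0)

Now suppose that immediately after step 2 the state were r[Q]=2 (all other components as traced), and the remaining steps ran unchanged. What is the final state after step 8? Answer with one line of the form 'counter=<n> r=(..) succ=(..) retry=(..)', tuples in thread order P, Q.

counter=4 r=(1,3) succ=(1,2) retry=(0,1)

state after step 2 := counter=1 r=(1,2) succ=(0,0) retry=(0,0)
3 | Q CAS | counter=1 r=(1,2) succ=(0,0) retry=(0,1)
4 | P CAS | counter=2 r=(1,2) succ=(1,0) retry=(0,1)
5 | Q LOAD | counter=2 r=(1,2) succ=(1,0) retry=(0,1)
6 | Q CAS | counter=3 r=(1,2) succ=(1,1) retry=(0,1)
7 | Q LOAD | counter=3 r=(1,3) succ=(1,1) retry=(0,1)
8 | Q CAS | counter=4 r=(1,3) succ=(1,2) retry=(0,1)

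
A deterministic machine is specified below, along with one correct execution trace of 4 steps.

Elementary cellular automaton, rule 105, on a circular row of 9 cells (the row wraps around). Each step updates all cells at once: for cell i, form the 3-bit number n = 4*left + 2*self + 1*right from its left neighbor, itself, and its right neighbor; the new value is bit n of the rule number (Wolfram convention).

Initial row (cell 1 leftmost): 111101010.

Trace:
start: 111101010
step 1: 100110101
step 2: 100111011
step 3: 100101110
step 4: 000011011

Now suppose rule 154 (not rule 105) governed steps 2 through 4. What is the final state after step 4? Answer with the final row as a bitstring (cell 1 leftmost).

(re-executing steps 2..4 under rule 154; state before step 2: 100110101)
step 2: 011100001
step 3: 011010010
step 4: 110001101

110001101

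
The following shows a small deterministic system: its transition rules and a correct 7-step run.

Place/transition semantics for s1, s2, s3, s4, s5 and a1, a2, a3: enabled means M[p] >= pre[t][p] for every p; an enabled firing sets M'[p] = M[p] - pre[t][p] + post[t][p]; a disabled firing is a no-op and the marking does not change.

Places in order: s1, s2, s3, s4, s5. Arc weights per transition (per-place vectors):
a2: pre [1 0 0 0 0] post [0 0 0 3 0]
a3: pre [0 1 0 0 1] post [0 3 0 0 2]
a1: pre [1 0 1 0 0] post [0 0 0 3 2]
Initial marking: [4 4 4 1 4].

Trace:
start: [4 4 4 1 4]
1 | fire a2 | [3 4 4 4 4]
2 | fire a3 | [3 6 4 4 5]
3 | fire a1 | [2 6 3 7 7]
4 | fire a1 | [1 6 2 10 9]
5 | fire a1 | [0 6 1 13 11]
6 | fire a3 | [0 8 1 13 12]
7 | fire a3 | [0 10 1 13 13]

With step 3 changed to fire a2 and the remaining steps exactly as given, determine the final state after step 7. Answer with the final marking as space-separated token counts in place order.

0 10 2 13 11

(re-executing from step 3 with the substitution; state before step 3: [3 6 4 4 5])
3 | fire a2 | [2 6 4 7 5]
4 | fire a1 | [1 6 3 10 7]
5 | fire a1 | [0 6 2 13 9]
6 | fire a3 | [0 8 2 13 10]
7 | fire a3 | [0 10 2 13 11]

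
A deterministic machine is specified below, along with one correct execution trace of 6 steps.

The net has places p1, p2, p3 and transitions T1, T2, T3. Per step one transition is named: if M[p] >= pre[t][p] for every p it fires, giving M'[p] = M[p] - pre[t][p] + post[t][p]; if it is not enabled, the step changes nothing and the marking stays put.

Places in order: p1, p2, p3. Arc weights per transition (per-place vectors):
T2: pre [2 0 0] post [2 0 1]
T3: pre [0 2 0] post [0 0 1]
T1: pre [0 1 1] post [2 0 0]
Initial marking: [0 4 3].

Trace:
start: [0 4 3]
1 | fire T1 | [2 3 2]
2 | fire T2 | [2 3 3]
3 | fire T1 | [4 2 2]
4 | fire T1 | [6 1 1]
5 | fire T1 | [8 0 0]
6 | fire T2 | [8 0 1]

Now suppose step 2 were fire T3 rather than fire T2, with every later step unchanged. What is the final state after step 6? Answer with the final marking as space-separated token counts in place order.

4 0 3

(re-executing from step 2 with the substitution; state before step 2: [2 3 2])
2 | fire T3 | [2 1 3]
3 | fire T1 | [4 0 2]
4 | fire T1 | [4 0 2]
5 | fire T1 | [4 0 2]
6 | fire T2 | [4 0 3]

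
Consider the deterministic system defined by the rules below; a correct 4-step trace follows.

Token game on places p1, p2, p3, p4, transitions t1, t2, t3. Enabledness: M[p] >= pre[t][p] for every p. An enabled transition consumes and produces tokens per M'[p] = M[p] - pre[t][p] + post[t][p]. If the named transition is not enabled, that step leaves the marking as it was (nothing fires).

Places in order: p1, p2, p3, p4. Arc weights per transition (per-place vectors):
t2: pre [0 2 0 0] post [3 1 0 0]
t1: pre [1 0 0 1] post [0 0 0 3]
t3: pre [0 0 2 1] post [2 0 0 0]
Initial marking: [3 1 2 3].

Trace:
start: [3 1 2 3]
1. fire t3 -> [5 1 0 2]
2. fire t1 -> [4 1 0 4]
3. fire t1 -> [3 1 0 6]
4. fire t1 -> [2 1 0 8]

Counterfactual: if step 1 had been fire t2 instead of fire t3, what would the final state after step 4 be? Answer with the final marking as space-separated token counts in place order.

0 1 2 9

(re-executing from step 1 with the substitution; state before step 1: [3 1 2 3])
1. fire t2 -> [3 1 2 3]
2. fire t1 -> [2 1 2 5]
3. fire t1 -> [1 1 2 7]
4. fire t1 -> [0 1 2 9]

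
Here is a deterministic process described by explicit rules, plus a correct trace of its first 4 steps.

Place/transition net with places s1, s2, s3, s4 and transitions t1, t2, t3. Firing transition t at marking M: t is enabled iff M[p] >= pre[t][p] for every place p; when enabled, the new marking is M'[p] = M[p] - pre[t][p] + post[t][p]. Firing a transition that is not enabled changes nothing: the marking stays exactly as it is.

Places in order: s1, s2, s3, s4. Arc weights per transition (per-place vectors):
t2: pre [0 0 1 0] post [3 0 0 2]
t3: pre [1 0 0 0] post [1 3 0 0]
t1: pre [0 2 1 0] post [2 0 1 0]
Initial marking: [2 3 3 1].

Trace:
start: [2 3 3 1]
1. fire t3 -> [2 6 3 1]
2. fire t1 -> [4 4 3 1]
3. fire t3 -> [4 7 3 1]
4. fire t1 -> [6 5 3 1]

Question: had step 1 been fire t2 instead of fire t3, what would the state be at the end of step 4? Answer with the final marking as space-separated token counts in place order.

9 2 2 3

(re-executing from step 1 with the substitution; state before step 1: [2 3 3 1])
1. fire t2 -> [5 3 2 3]
2. fire t1 -> [7 1 2 3]
3. fire t3 -> [7 4 2 3]
4. fire t1 -> [9 2 2 3]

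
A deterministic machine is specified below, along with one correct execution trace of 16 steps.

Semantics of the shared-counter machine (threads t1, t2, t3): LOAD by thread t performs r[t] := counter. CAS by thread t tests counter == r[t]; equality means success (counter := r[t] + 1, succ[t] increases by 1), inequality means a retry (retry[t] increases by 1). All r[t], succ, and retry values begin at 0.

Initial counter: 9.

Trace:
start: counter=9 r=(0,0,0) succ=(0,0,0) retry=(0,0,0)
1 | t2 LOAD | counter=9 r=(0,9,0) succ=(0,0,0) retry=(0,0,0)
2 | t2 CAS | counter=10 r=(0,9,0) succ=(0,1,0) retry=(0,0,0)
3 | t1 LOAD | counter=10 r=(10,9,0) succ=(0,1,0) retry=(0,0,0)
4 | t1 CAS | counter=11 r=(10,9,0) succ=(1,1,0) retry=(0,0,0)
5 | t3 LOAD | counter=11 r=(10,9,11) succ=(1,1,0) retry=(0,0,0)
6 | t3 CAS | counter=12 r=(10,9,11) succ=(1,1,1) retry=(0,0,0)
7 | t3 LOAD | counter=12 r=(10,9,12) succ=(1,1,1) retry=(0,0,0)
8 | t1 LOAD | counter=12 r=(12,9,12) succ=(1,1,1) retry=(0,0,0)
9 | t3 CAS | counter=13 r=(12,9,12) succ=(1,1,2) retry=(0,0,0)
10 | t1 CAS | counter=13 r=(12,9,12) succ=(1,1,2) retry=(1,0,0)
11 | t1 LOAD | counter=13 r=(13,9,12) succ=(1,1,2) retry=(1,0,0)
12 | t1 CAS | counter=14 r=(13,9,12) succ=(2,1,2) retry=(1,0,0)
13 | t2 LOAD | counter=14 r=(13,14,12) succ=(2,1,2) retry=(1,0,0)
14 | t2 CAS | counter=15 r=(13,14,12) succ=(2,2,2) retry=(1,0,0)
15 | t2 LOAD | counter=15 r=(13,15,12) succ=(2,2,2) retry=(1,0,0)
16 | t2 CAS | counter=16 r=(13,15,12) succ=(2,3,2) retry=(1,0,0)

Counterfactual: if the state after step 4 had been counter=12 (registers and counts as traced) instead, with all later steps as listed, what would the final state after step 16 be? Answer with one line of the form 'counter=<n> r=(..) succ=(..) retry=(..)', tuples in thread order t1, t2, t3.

state after step 4 := counter=12 r=(10,9,0) succ=(1,1,0) retry=(0,0,0)
5 | t3 LOAD | counter=12 r=(10,9,12) succ=(1,1,0) retry=(0,0,0)
6 | t3 CAS | counter=13 r=(10,9,12) succ=(1,1,1) retry=(0,0,0)
7 | t3 LOAD | counter=13 r=(10,9,13) succ=(1,1,1) retry=(0,0,0)
8 | t1 LOAD | counter=13 r=(13,9,13) succ=(1,1,1) retry=(0,0,0)
9 | t3 CAS | counter=14 r=(13,9,13) succ=(1,1,2) retry=(0,0,0)
10 | t1 CAS | counter=14 r=(13,9,13) succ=(1,1,2) retry=(1,0,0)
11 | t1 LOAD | counter=14 r=(14,9,13) succ=(1,1,2) retry=(1,0,0)
12 | t1 CAS | counter=15 r=(14,9,13) succ=(2,1,2) retry=(1,0,0)
13 | t2 LOAD | counter=15 r=(14,15,13) succ=(2,1,2) retry=(1,0,0)
14 | t2 CAS | counter=16 r=(14,15,13) succ=(2,2,2) retry=(1,0,0)
15 | t2 LOAD | counter=16 r=(14,16,13) succ=(2,2,2) retry=(1,0,0)
16 | t2 CAS | counter=17 r=(14,16,13) succ=(2,3,2) retry=(1,0,0)

counter=17 r=(14,16,13) succ=(2,3,2) retry=(1,0,0)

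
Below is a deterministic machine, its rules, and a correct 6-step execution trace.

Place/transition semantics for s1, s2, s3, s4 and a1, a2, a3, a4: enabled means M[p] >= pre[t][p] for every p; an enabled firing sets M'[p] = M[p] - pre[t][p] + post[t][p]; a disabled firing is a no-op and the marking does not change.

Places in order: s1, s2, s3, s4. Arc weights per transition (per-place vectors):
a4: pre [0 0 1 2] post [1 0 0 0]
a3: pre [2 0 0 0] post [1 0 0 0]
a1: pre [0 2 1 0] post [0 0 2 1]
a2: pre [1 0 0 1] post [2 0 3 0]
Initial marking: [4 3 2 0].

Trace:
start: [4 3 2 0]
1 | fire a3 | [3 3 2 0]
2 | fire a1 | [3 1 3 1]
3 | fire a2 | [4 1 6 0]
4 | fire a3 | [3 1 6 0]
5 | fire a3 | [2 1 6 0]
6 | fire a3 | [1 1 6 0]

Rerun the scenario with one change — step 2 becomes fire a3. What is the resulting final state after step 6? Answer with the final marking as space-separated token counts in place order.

1 3 2 0

(re-executing from step 2 with the substitution; state before step 2: [3 3 2 0])
2 | fire a3 | [2 3 2 0]
3 | fire a2 | [2 3 2 0]
4 | fire a3 | [1 3 2 0]
5 | fire a3 | [1 3 2 0]
6 | fire a3 | [1 3 2 0]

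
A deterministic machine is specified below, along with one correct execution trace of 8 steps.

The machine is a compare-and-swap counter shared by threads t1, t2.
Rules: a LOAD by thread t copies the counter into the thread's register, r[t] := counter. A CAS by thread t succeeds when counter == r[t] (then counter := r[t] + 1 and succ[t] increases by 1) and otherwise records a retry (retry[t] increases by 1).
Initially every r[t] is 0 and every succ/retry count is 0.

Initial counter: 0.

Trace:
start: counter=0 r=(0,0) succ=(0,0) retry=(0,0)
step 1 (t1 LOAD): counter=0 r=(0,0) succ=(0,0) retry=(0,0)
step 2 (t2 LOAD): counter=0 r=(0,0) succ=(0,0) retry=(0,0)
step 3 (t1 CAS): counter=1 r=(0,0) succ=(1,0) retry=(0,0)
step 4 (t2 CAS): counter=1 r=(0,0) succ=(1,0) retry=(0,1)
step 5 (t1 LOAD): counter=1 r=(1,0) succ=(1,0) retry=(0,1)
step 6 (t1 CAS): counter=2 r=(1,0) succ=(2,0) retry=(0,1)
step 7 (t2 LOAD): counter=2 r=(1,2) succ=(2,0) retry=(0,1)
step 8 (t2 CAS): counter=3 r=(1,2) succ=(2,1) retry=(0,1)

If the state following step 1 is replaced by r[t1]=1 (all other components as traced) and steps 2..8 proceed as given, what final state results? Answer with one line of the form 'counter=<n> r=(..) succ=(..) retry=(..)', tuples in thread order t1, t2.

state after step 1 := counter=0 r=(1,0) succ=(0,0) retry=(0,0)
step 2 (t2 LOAD): counter=0 r=(1,0) succ=(0,0) retry=(0,0)
step 3 (t1 CAS): counter=0 r=(1,0) succ=(0,0) retry=(1,0)
step 4 (t2 CAS): counter=1 r=(1,0) succ=(0,1) retry=(1,0)
step 5 (t1 LOAD): counter=1 r=(1,0) succ=(0,1) retry=(1,0)
step 6 (t1 CAS): counter=2 r=(1,0) succ=(1,1) retry=(1,0)
step 7 (t2 LOAD): counter=2 r=(1,2) succ=(1,1) retry=(1,0)
step 8 (t2 CAS): counter=3 r=(1,2) succ=(1,2) retry=(1,0)

counter=3 r=(1,2) succ=(1,2) retry=(1,0)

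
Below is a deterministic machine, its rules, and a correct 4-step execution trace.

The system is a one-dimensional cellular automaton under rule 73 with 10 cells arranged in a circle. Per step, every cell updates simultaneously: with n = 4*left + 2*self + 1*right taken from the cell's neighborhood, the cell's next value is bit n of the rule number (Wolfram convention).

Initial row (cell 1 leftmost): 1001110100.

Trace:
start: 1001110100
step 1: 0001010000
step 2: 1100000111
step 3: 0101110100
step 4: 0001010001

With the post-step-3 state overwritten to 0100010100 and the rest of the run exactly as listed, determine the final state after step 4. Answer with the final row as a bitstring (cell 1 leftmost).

state after step 3 := 0100010100
step 4: 0001000001

0001000001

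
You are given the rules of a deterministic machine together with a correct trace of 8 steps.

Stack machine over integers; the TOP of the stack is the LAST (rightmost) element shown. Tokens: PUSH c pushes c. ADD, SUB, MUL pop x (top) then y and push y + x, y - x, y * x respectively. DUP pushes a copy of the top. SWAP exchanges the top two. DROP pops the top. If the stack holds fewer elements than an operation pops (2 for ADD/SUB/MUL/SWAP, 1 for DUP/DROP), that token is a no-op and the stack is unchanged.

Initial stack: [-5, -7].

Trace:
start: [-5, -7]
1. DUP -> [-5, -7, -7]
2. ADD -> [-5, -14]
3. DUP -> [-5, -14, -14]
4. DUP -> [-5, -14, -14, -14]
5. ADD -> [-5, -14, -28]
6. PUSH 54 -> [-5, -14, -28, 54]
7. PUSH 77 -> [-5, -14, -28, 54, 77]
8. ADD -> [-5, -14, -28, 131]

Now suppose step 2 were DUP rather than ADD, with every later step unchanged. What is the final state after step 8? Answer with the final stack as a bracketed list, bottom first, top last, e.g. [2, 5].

(re-executing from step 2 with the substitution; state before step 2: [-5, -7, -7])
2. DUP -> [-5, -7, -7, -7]
3. DUP -> [-5, -7, -7, -7, -7]
4. DUP -> [-5, -7, -7, -7, -7, -7]
5. ADD -> [-5, -7, -7, -7, -14]
6. PUSH 54 -> [-5, -7, -7, -7, -14, 54]
7. PUSH 77 -> [-5, -7, -7, -7, -14, 54, 77]
8. ADD -> [-5, -7, -7, -7, -14, 131]

[-5, -7, -7, -7, -14, 131]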